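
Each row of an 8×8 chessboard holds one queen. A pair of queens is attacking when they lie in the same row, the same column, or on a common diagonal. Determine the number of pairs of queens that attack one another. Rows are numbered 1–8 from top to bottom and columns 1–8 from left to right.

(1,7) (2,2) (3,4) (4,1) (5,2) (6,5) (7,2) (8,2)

8

Same column: (2,2)–(5,2) (column 2); (2,2)–(7,2) (column 2); (2,2)–(8,2) (column 2); (5,2)–(7,2) (column 2); (5,2)–(8,2) (column 2); (7,2)–(8,2) (column 2).
Same diagonal: (3,4)–(5,2) (|3−5| = |4−2| = 2); (4,1)–(5,2) (|4−5| = |1−2| = 1).
Total attacking pairs: 8.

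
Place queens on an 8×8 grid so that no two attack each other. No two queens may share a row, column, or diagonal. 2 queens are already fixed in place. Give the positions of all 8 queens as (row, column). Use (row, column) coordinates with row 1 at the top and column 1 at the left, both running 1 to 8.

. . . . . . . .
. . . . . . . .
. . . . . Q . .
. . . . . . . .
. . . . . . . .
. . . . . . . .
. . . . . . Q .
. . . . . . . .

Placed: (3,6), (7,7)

(1,2) (2,8) (3,6) (4,1) (5,3) (6,5) (7,7) (8,4)

Row 1: attacked by (3,6)→{4,6,8}; (7,7)→{1,7}. Safe: 2, 3, 5. Place at column 2.
Row 2: attacked by (1,2)→{1,2,3}; (3,6)→{5,6,7}; (7,7)→{2,7}. Safe: 4, 8. Place at column 8.
Row 4: attacked by (1,2)→{2,5}; (2,8)→{6,8}; (3,6)→{5,6,7}; (7,7)→{4,7}. Safe: 1, 3. Place at column 1.
Row 5: attacked by (1,2)→{2,6}; (2,8)→{5,8}; (3,6)→{4,6,8}; (4,1)→{1,2}; (7,7)→{5,7}. Safe: 3. Place at column 3.
Row 6: attacked by (1,2)→{2,7}; (2,8)→{4,8}; (3,6)→{3,6}; (4,1)→{1,3}; (5,3)→{2,3,4}; (7,7)→{6,7,8}. Safe: 5. Place at column 5.
Row 8: attacked by (1,2)→{2}; (2,8)→{2,8}; (3,6)→{1,6}; (4,1)→{1,5}; (5,3)→{3,6}; (6,5)→{3,5,7}; (7,7)→{6,7,8}. Safe: 4. Place at column 4.
Columns [2, 8, 6, 1, 3, 5, 7, 4], r−c [-1, -6, -3, 3, 2, 1, 0, 4], r+c [3, 10, 9, 5, 8, 11, 14, 12] are all distinct, so no two queens attack.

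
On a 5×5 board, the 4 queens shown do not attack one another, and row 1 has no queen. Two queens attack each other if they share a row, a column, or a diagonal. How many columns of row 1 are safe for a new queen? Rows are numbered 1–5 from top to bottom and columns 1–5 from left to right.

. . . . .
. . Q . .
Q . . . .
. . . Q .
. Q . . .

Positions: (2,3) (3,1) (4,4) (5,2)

(2,3) attacks row 1 at column 3 and diagonals 2, 4.
(3,1) attacks row 1 at column 1 and diagonals 3.
(4,4) attacks row 1 at column 4 and diagonals 1.
(5,2) attacks row 1 at column 2.
Attacked columns: {1, 2, 3, 4}. Safe: {5}.

1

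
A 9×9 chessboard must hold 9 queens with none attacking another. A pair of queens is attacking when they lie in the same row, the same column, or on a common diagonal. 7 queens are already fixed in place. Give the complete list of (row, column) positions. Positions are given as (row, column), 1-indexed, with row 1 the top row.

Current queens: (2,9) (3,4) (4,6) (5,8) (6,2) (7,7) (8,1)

(1,5) (2,9) (3,4) (4,6) (5,8) (6,2) (7,7) (8,1) (9,3)

Row 1: attacked by (2,9)→{8,9}; (3,4)→{2,4,6}; (4,6)→{3,6,9}; (5,8)→{4,8}; (6,2)→{2,7}; (7,7)→{1,7}; (8,1)→{1,8}. Safe: 5. Place at column 5.
Row 9: attacked by (1,5)→{5}; (2,9)→{2,9}; (3,4)→{4}; (4,6)→{1,6}; (5,8)→{4,8}; (6,2)→{2,5}; (7,7)→{5,7,9}; (8,1)→{1,2}. Safe: 3. Place at column 3.
Columns [5, 9, 4, 6, 8, 2, 7, 1, 3], r−c [-4, -7, -1, -2, -3, 4, 0, 7, 6], r+c [6, 11, 7, 10, 13, 8, 14, 9, 12] are all distinct, so no two queens attack.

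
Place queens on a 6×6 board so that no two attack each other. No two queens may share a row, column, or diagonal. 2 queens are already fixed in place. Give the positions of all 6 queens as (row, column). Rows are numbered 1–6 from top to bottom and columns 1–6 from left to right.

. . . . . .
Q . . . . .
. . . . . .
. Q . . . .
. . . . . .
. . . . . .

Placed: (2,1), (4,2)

Row 1: attacked by (2,1)→{1,2}; (4,2)→{2,5}. Safe: 3, 4, 6. Place at column 4.
Row 3: attacked by (1,4)→{2,4,6}; (2,1)→{1,2}; (4,2)→{1,2,3}. Safe: 5. Place at column 5.
Row 5: attacked by (1,4)→{4}; (2,1)→{1,4}; (3,5)→{3,5}; (4,2)→{1,2,3}. Safe: 6. Place at column 6.
Row 6: attacked by (1,4)→{4}; (2,1)→{1,5}; (3,5)→{2,5}; (4,2)→{2,4}; (5,6)→{5,6}. Safe: 3. Place at column 3.
Columns [4, 1, 5, 2, 6, 3], r−c [-3, 1, -2, 2, -1, 3], r+c [5, 3, 8, 6, 11, 9] are all distinct, so no two queens attack.

(1,4) (2,1) (3,5) (4,2) (5,6) (6,3)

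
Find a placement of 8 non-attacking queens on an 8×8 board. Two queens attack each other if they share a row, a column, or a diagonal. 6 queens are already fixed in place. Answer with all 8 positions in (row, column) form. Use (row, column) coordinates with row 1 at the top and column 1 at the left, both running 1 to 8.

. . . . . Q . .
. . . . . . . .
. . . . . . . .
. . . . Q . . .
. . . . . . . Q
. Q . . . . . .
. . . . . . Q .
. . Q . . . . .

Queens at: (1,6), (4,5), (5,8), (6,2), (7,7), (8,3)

(1,6) (2,4) (3,1) (4,5) (5,8) (6,2) (7,7) (8,3)

Row 2: attacked by (1,6)→{5,6,7}; (4,5)→{3,5,7}; (5,8)→{5,8}; (6,2)→{2,6}; (7,7)→{2,7}; (8,3)→{3}. Safe: 1, 4. Place at column 4.
Row 3: attacked by (1,6)→{4,6,8}; (2,4)→{3,4,5}; (4,5)→{4,5,6}; (5,8)→{6,8}; (6,2)→{2,5}; (7,7)→{3,7}; (8,3)→{3,8}. Safe: 1. Place at column 1.
Columns [6, 4, 1, 5, 8, 2, 7, 3], r−c [-5, -2, 2, -1, -3, 4, 0, 5], r+c [7, 6, 4, 9, 13, 8, 14, 11] are all distinct, so no two queens attack.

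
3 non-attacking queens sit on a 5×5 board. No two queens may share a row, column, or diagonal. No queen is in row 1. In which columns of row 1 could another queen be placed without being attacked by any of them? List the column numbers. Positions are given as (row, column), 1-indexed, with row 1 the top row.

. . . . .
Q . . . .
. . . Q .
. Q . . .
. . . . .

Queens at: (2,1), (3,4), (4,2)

columns 3

(2,1) attacks row 1 at column 1 and diagonals 2.
(3,4) attacks row 1 at column 4 and diagonals 2.
(4,2) attacks row 1 at column 2 and diagonals 5.
Attacked columns: {1, 2, 4, 5}. Safe: {3}.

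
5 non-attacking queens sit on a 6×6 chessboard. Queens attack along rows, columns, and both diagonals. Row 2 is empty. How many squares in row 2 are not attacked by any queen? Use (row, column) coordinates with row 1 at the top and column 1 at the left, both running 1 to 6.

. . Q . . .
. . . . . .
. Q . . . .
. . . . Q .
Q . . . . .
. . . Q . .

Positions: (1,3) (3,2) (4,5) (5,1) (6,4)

(1,3) attacks row 2 at column 3 and diagonals 2, 4.
(3,2) attacks row 2 at column 2 and diagonals 1, 3.
(4,5) attacks row 2 at column 5 and diagonals 3.
(5,1) attacks row 2 at column 1 and diagonals 4.
(6,4) attacks row 2 at column 4.
Attacked columns: {1, 2, 3, 4, 5}. Safe: {6}.

1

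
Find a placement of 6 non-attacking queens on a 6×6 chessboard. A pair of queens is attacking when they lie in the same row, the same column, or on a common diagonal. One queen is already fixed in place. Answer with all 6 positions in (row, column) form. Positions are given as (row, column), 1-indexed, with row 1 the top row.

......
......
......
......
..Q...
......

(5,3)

(1,2) (2,4) (3,6) (4,1) (5,3) (6,5)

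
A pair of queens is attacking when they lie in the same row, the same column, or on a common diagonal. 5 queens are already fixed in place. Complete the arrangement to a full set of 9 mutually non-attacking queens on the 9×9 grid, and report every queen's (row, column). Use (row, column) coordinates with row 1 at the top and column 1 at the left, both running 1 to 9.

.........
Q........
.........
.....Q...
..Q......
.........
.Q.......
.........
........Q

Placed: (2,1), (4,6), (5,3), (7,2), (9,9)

(1,5) (2,1) (3,8) (4,6) (5,3) (6,7) (7,2) (8,4) (9,9)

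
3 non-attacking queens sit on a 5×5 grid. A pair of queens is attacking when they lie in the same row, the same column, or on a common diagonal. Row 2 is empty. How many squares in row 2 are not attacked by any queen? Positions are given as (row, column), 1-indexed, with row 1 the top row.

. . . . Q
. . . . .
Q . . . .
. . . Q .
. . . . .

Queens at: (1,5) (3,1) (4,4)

(1,5) attacks row 2 at column 5 and diagonals 4.
(3,1) attacks row 2 at column 1 and diagonals 2.
(4,4) attacks row 2 at column 4 and diagonals 2.
Attacked columns: {1, 2, 4, 5}. Safe: {3}.

1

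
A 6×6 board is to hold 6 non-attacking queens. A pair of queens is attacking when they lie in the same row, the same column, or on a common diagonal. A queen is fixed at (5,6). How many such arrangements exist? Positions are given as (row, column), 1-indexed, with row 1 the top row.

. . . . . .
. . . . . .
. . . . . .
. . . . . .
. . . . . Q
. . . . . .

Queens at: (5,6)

1

Branch on row 1: col 1 → 0; col 3 → 0; col 4 → 1; col 5 → 0.
Sum: 0 + 0 + 1 + 0 = 1.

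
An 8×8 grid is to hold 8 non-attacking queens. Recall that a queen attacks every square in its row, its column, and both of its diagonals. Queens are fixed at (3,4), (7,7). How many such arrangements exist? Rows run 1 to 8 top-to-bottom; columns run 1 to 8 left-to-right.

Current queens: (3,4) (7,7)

Branch on row 1: col 3 → 2; col 5 → 1; col 8 → 0.
Sum: 2 + 1 + 0 = 3.

3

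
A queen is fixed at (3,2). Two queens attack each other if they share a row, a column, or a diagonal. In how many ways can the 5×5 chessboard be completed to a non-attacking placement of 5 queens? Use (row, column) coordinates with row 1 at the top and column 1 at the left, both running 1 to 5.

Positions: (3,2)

Branch on row 1: col 1 → 1; col 3 → 1; col 5 → 0.
Sum: 1 + 1 + 0 = 2.

2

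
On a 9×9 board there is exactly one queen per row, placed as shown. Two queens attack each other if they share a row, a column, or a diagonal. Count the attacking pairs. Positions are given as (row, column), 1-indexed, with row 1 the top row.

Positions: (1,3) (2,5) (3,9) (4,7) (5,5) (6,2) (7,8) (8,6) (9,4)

2

Same column: (2,5)–(5,5) (column 5).
Same diagonal: (2,5)–(4,7) (|2−4| = |5−7| = 2).
Total attacking pairs: 2.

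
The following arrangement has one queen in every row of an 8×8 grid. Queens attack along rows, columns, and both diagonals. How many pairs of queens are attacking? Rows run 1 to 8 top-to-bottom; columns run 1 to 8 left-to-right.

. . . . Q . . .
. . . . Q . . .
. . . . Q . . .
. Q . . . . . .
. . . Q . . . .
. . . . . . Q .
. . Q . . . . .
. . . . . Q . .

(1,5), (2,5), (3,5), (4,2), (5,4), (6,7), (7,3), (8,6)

5

Same column: (1,5)–(2,5) (column 5); (1,5)–(3,5) (column 5); (2,5)–(3,5) (column 5).
Same diagonal: (1,5)–(4,2) (|1−4| = |5−2| = 3); (4,2)–(8,6) (|4−8| = |2−6| = 4).
Total attacking pairs: 5.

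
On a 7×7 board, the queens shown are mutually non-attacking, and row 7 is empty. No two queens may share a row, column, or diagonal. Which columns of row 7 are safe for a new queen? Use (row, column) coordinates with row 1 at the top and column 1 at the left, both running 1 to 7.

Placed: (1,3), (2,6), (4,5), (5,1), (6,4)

(1,3) attacks row 7 at column 3.
(2,6) attacks row 7 at column 6 and diagonals 1.
(4,5) attacks row 7 at column 5 and diagonals 2.
(5,1) attacks row 7 at column 1 and diagonals 3.
(6,4) attacks row 7 at column 4 and diagonals 3, 5.
Attacked columns: {1, 2, 3, 4, 5, 6}. Safe: {7}.

columns 7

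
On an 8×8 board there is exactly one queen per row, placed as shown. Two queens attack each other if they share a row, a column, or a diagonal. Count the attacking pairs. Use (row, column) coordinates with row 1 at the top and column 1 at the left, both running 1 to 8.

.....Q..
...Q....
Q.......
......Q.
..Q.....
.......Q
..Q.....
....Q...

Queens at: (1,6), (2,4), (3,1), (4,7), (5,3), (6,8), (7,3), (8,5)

Same column: (5,3)–(7,3) (column 3).
Same diagonal: (2,4)–(6,8) (|2−6| = |4−8| = 4); (3,1)–(5,3) (|3−5| = |1−3| = 2).
Total attacking pairs: 3.

3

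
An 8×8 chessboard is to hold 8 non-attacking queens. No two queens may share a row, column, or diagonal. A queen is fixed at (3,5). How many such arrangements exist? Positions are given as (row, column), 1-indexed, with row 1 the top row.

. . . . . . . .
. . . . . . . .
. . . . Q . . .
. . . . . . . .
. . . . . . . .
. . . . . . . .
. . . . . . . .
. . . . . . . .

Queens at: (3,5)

Branch on row 1: col 1 → 1; col 2 → 1; col 4 → 6; col 6 → 3; col 8 → 1.
Sum: 1 + 1 + 6 + 3 + 1 = 12.

12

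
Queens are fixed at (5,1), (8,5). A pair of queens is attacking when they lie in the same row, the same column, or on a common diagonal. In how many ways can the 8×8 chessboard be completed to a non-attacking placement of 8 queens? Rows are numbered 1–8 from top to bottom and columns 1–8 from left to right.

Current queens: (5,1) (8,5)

Branch on row 1: col 2 → 1; col 3 → 2; col 4 → 0; col 6 → 1; col 7 → 1; col 8 → 0.
Sum: 1 + 2 + 0 + 1 + 1 + 0 = 5.

5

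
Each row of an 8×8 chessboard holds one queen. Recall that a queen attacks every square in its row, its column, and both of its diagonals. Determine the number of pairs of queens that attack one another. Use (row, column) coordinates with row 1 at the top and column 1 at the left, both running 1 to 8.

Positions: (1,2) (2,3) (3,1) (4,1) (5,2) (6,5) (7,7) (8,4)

5

Same column: (1,2)–(5,2) (column 2); (3,1)–(4,1) (column 1).
Same diagonal: (1,2)–(2,3) (|1−2| = |2−3| = 1); (2,3)–(4,1) (|2−4| = |3−1| = 2); (4,1)–(5,2) (|4−5| = |1−2| = 1).
Total attacking pairs: 5.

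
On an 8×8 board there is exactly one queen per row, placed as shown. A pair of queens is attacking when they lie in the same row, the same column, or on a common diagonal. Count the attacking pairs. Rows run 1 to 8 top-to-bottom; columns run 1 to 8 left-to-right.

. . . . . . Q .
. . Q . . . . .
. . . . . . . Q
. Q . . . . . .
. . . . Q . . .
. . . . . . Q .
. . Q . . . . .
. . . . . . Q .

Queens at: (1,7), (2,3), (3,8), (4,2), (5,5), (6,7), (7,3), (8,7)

Same column: (1,7)–(6,7) (column 7); (1,7)–(8,7) (column 7); (2,3)–(7,3) (column 3); (6,7)–(8,7) (column 7).
Same diagonal: (2,3)–(6,7) (|2−6| = |3−7| = 4); (5,5)–(7,3) (|5−7| = |5−3| = 2).
Total attacking pairs: 6.

6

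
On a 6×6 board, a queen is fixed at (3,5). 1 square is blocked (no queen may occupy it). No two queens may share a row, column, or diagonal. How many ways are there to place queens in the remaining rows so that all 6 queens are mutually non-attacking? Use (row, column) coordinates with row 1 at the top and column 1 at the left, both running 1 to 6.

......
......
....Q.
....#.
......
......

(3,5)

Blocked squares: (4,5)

1

Branch on row 1: col 1 → 0; col 2 → 0; col 4 → 1; col 6 → 0.
Sum: 0 + 0 + 1 + 0 = 1.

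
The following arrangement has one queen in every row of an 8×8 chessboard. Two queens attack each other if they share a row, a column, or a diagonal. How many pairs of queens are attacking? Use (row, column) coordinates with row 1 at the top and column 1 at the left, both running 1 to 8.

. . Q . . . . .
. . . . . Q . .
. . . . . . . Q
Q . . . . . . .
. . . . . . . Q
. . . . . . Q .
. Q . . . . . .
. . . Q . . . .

2

Same column: (3,8)–(5,8) (column 8).
Same diagonal: (5,8)–(6,7) (|5−6| = |8−7| = 1).
Total attacking pairs: 2.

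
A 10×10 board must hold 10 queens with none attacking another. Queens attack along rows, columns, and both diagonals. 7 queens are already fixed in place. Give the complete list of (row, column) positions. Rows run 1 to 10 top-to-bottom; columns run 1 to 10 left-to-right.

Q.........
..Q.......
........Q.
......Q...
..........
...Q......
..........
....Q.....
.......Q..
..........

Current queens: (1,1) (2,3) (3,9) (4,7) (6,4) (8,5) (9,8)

Row 5: attacked by (1,1)→{1,5}; (2,3)→{3,6}; (3,9)→{7,9}; (4,7)→{6,7,8}; (6,4)→{3,4,5}; (8,5)→{2,5,8}; (9,8)→{4,8}. Safe: 10. Place at column 10.
Row 7: attacked by (1,1)→{1,7}; (2,3)→{3,8}; (3,9)→{5,9}; (4,7)→{4,7,10}; (5,10)→{8,10}; (6,4)→{3,4,5}; (8,5)→{4,5,6}; (9,8)→{6,8,10}. Safe: 2. Place at column 2.
Row 10: attacked by (1,1)→{1,10}; (2,3)→{3}; (3,9)→{2,9}; (4,7)→{1,7}; (5,10)→{5,10}; (6,4)→{4,8}; (7,2)→{2,5}; (8,5)→{3,5,7}; (9,8)→{7,8,9}. Safe: 6. Place at column 6.
Columns [1, 3, 9, 7, 10, 4, 2, 5, 8, 6], r−c [0, -1, -6, -3, -5, 2, 5, 3, 1, 4], r+c [2, 5, 12, 11, 15, 10, 9, 13, 17, 16] are all distinct, so no two queens attack.

(1,1) (2,3) (3,9) (4,7) (5,10) (6,4) (7,2) (8,5) (9,8) (10,6)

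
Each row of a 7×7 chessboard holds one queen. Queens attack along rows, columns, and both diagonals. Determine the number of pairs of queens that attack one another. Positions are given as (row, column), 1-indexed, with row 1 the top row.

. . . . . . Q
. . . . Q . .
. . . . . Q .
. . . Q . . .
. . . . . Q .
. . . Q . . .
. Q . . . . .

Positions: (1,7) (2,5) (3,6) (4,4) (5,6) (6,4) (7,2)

5

Same column: (3,6)–(5,6) (column 6); (4,4)–(6,4) (column 4).
Same diagonal: (1,7)–(4,4) (|1−4| = |7−4| = 3); (2,5)–(3,6) (|2−3| = |5−6| = 1); (3,6)–(7,2) (|3−7| = |6−2| = 4).
Total attacking pairs: 5.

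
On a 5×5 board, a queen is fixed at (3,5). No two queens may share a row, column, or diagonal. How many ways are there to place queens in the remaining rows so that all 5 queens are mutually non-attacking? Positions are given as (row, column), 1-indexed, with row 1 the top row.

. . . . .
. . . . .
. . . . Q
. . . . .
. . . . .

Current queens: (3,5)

Branch on row 1: col 1 → 1; col 2 → 0; col 4 → 1.
Sum: 1 + 0 + 1 = 2.

2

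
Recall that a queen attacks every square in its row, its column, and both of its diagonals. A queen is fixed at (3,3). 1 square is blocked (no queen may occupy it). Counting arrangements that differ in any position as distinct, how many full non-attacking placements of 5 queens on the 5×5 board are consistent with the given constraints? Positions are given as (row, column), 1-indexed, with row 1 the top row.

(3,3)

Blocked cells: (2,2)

Branch on row 1: col 2 → 1; col 4 → 1.
Sum: 1 + 1 = 2.

2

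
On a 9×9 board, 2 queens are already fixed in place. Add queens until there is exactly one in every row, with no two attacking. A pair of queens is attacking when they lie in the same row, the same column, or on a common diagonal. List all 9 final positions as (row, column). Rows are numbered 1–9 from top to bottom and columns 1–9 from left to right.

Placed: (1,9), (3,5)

Row 2: attacked by (1,9)→{8,9}; (3,5)→{4,5,6}. Safe: 1, 2, 3, 7. Place at column 2.
Row 4: attacked by (1,9)→{6,9}; (2,2)→{2,4}; (3,5)→{4,5,6}. Safe: 1, 3, 7, 8. Place at column 7.
Row 5: attacked by (1,9)→{5,9}; (2,2)→{2,5}; (3,5)→{3,5,7}; (4,7)→{6,7,8}. Safe: 1, 4. Place at column 1.
Row 6: attacked by (1,9)→{4,9}; (2,2)→{2,6}; (3,5)→{2,5,8}; (4,7)→{5,7,9}; (5,1)→{1,2}. Safe: 3. Place at column 3.
Row 7: attacked by (1,9)→{3,9}; (2,2)→{2,7}; (3,5)→{1,5,9}; (4,7)→{4,7}; (5,1)→{1,3}; (6,3)→{2,3,4}. Safe: 6, 8. Place at column 8.
Row 8: attacked by (1,9)→{2,9}; (2,2)→{2,8}; (3,5)→{5}; (4,7)→{3,7}; (5,1)→{1,4}; (6,3)→{1,3,5}; (7,8)→{7,8,9}. Safe: 6. Place at column 6.
Row 9: attacked by (1,9)→{1,9}; (2,2)→{2,9}; (3,5)→{5}; (4,7)→{2,7}; (5,1)→{1,5}; (6,3)→{3,6}; (7,8)→{6,8}; (8,6)→{5,6,7}. Safe: 4. Place at column 4.
Columns [9, 2, 5, 7, 1, 3, 8, 6, 4], r−c [-8, 0, -2, -3, 4, 3, -1, 2, 5], r+c [10, 4, 8, 11, 6, 9, 15, 14, 13] are all distinct, so no two queens attack.

(1,9) (2,2) (3,5) (4,7) (5,1) (6,3) (7,8) (8,6) (9,4)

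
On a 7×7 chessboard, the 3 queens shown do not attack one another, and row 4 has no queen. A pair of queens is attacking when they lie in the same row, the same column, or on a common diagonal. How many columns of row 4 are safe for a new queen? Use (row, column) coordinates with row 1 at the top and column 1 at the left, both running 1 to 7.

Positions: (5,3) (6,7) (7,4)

1

(5,3) attacks row 4 at column 3 and diagonals 2, 4.
(6,7) attacks row 4 at column 7 and diagonals 5.
(7,4) attacks row 4 at column 4 and diagonals 1, 7.
Attacked columns: {1, 2, 3, 4, 5, 7}. Safe: {6}.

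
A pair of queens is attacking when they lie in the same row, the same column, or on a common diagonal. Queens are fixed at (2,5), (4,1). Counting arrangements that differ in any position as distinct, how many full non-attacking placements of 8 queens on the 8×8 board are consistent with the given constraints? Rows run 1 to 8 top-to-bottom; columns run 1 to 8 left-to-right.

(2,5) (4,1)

Branch on row 1: col 2 → 1; col 3 → 1; col 7 → 1; col 8 → 0.
Sum: 1 + 1 + 1 + 0 = 3.

3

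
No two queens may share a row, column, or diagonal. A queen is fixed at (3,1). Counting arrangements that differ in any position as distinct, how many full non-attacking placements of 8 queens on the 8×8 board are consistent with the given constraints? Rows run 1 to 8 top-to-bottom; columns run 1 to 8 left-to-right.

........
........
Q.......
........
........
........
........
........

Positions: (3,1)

16

Branch on row 1: col 2 → 1; col 4 → 4; col 5 → 4; col 6 → 4; col 7 → 1; col 8 → 2.
Sum: 1 + 4 + 4 + 4 + 1 + 2 = 16.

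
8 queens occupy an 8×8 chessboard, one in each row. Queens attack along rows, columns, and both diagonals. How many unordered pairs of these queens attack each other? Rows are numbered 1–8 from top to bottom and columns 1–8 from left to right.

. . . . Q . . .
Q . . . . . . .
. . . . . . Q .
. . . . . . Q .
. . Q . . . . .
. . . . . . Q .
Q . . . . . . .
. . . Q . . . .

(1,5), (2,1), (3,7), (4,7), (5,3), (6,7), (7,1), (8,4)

6

Same column: (2,1)–(7,1) (column 1); (3,7)–(4,7) (column 7); (3,7)–(6,7) (column 7); (4,7)–(6,7) (column 7).
Same diagonal: (1,5)–(3,7) (|1−3| = |5−7| = 2); (5,3)–(7,1) (|5−7| = |3−1| = 2).
Total attacking pairs: 6.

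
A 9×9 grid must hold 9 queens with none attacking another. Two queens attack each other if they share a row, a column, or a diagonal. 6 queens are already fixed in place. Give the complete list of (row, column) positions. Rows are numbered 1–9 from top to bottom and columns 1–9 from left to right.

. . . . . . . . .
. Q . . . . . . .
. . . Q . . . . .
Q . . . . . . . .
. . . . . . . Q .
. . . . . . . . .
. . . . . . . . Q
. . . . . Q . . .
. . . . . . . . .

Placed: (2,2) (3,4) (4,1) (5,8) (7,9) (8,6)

(1,7) (2,2) (3,4) (4,1) (5,8) (6,5) (7,9) (8,6) (9,3)

Row 1: attacked by (2,2)→{1,2,3}; (3,4)→{2,4,6}; (4,1)→{1,4}; (5,8)→{4,8}; (7,9)→{3,9}; (8,6)→{6}. Safe: 5, 7. Place at column 7.
Row 6: attacked by (1,7)→{2,7}; (2,2)→{2,6}; (3,4)→{1,4,7}; (4,1)→{1,3}; (5,8)→{7,8,9}; (7,9)→{8,9}; (8,6)→{4,6,8}. Safe: 5. Place at column 5.
Row 9: attacked by (1,7)→{7}; (2,2)→{2,9}; (3,4)→{4}; (4,1)→{1,6}; (5,8)→{4,8}; (6,5)→{2,5,8}; (7,9)→{7,9}; (8,6)→{5,6,7}. Safe: 3. Place at column 3.
Columns [7, 2, 4, 1, 8, 5, 9, 6, 3], r−c [-6, 0, -1, 3, -3, 1, -2, 2, 6], r+c [8, 4, 7, 5, 13, 11, 16, 14, 12] are all distinct, so no two queens attack.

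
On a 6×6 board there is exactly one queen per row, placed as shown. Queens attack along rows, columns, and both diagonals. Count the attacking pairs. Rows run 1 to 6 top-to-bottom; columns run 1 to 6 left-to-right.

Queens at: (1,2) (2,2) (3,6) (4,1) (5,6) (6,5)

Same column: (1,2)–(2,2) (column 2); (3,6)–(5,6) (column 6).
Same diagonal: (1,2)–(5,6) (|1−5| = |2−6| = 4); (5,6)–(6,5) (|5−6| = |6−5| = 1).
Total attacking pairs: 4.

4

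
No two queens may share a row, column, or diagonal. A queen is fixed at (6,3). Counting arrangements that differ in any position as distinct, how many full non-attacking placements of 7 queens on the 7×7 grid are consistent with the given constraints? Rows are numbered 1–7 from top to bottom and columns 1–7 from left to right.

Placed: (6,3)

Branch on row 1: col 1 → 0; col 2 → 3; col 4 → 1; col 5 → 0; col 6 → 1; col 7 → 1.
Sum: 0 + 3 + 1 + 0 + 1 + 1 = 6.

6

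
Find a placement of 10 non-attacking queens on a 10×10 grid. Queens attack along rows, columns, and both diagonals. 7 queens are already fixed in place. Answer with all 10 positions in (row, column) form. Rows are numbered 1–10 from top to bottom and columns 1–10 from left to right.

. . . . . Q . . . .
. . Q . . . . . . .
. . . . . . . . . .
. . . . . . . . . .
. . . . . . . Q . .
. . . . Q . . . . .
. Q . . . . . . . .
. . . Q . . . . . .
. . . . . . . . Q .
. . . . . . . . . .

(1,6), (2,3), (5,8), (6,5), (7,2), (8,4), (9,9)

(1,6) (2,3) (3,1) (4,10) (5,8) (6,5) (7,2) (8,4) (9,9) (10,7)

Row 3: attacked by (1,6)→{4,6,8}; (2,3)→{2,3,4}; (5,8)→{6,8,10}; (6,5)→{2,5,8}; (7,2)→{2,6}; (8,4)→{4,9}; (9,9)→{3,9}. Safe: 1, 7. Place at column 1.
Row 4: attacked by (1,6)→{3,6,9}; (2,3)→{1,3,5}; (3,1)→{1,2}; (5,8)→{7,8,9}; (6,5)→{3,5,7}; (7,2)→{2,5}; (8,4)→{4,8}; (9,9)→{4,9}. Safe: 10. Place at column 10.
Row 10: attacked by (1,6)→{6}; (2,3)→{3}; (3,1)→{1,8}; (4,10)→{4,10}; (5,8)→{3,8}; (6,5)→{1,5,9}; (7,2)→{2,5}; (8,4)→{2,4,6}; (9,9)→{8,9,10}. Safe: 7. Place at column 7.
Columns [6, 3, 1, 10, 8, 5, 2, 4, 9, 7], r−c [-5, -1, 2, -6, -3, 1, 5, 4, 0, 3], r+c [7, 5, 4, 14, 13, 11, 9, 12, 18, 17] are all distinct, so no two queens attack.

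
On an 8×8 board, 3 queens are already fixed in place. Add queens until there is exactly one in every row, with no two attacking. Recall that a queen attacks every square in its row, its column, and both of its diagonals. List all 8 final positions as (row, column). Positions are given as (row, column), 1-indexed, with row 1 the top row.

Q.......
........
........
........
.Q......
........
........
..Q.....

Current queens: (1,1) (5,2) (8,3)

Row 2: attacked by (1,1)→{1,2}; (5,2)→{2,5}; (8,3)→{3}. Safe: 4, 6, 7, 8. Place at column 7.
Row 3: attacked by (1,1)→{1,3}; (2,7)→{6,7,8}; (5,2)→{2,4}; (8,3)→{3,8}. Safe: 5. Place at column 5.
Row 4: attacked by (1,1)→{1,4}; (2,7)→{5,7}; (3,5)→{4,5,6}; (5,2)→{1,2,3}; (8,3)→{3,7}. Safe: 8. Place at column 8.
Row 6: attacked by (1,1)→{1,6}; (2,7)→{3,7}; (3,5)→{2,5,8}; (4,8)→{6,8}; (5,2)→{1,2,3}; (8,3)→{1,3,5}. Safe: 4. Place at column 4.
Row 7: attacked by (1,1)→{1,7}; (2,7)→{2,7}; (3,5)→{1,5}; (4,8)→{5,8}; (5,2)→{2,4}; (6,4)→{3,4,5}; (8,3)→{2,3,4}. Safe: 6. Place at column 6.
Columns [1, 7, 5, 8, 2, 4, 6, 3], r−c [0, -5, -2, -4, 3, 2, 1, 5], r+c [2, 9, 8, 12, 7, 10, 13, 11] are all distinct, so no two queens attack.

(1,1) (2,7) (3,5) (4,8) (5,2) (6,4) (7,6) (8,3)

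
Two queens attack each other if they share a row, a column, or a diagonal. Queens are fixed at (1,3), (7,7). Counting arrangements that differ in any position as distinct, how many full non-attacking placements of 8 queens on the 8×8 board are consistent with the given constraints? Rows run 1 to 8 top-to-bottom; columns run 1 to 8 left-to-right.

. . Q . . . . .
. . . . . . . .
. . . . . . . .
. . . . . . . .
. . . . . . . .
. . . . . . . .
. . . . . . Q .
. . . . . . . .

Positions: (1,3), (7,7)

Branch on row 2: col 1 → 0; col 5 → 1; col 6 → 4; col 8 → 0.
Sum: 0 + 1 + 4 + 0 = 5.

5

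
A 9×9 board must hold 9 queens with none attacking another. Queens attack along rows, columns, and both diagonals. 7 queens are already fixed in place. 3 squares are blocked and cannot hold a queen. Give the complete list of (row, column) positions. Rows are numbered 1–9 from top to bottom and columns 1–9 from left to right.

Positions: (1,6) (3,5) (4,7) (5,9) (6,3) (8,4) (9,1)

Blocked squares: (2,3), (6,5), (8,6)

Row 2: attacked by (1,6)→{5,6,7}; (3,5)→{4,5,6}; (4,7)→{5,7,9}; (5,9)→{6,9}; (6,3)→{3,7}; (8,4)→{4}; (9,1)→{1,8}. Blocked: 3. Safe: 2. Place at column 2.
Row 7: attacked by (1,6)→{6}; (2,2)→{2,7}; (3,5)→{1,5,9}; (4,7)→{4,7}; (5,9)→{7,9}; (6,3)→{2,3,4}; (8,4)→{3,4,5}; (9,1)→{1,3}. Safe: 8. Place at column 8.
Columns [6, 2, 5, 7, 9, 3, 8, 4, 1], r−c [-5, 0, -2, -3, -4, 3, -1, 4, 8], r+c [7, 4, 8, 11, 14, 9, 15, 12, 10] are all distinct, so no two queens attack.

(1,6) (2,2) (3,5) (4,7) (5,9) (6,3) (7,8) (8,4) (9,1)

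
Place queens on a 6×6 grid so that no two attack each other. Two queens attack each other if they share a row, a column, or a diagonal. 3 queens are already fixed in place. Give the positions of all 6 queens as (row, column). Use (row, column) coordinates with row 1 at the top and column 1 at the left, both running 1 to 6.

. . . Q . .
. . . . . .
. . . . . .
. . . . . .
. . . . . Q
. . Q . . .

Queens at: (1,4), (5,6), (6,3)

Row 2: attacked by (1,4)→{3,4,5}; (5,6)→{3,6}; (6,3)→{3}. Safe: 1, 2. Place at column 1.
Row 3: attacked by (1,4)→{2,4,6}; (2,1)→{1,2}; (5,6)→{4,6}; (6,3)→{3,6}. Safe: 5. Place at column 5.
Row 4: attacked by (1,4)→{1,4}; (2,1)→{1,3}; (3,5)→{4,5,6}; (5,6)→{5,6}; (6,3)→{1,3,5}. Safe: 2. Place at column 2.
Columns [4, 1, 5, 2, 6, 3], r−c [-3, 1, -2, 2, -1, 3], r+c [5, 3, 8, 6, 11, 9] are all distinct, so no two queens attack.

(1,4) (2,1) (3,5) (4,2) (5,6) (6,3)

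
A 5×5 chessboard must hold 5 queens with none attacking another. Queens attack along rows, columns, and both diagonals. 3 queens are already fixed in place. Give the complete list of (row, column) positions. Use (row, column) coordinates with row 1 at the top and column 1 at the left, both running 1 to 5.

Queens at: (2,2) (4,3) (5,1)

(1,4) (2,2) (3,5) (4,3) (5,1)

Row 1: attacked by (2,2)→{1,2,3}; (4,3)→{3}; (5,1)→{1,5}. Safe: 4. Place at column 4.
Row 3: attacked by (1,4)→{2,4}; (2,2)→{1,2,3}; (4,3)→{2,3,4}; (5,1)→{1,3}. Safe: 5. Place at column 5.
Columns [4, 2, 5, 3, 1], r−c [-3, 0, -2, 1, 4], r+c [5, 4, 8, 7, 6] are all distinct, so no two queens attack.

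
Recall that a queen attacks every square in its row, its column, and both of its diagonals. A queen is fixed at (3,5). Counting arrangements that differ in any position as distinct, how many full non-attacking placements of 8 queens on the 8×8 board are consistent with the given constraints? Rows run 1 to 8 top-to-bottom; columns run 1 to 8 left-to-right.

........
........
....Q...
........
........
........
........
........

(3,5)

12

Branch on row 1: col 1 → 1; col 2 → 1; col 4 → 6; col 6 → 3; col 8 → 1.
Sum: 1 + 1 + 6 + 3 + 1 = 12.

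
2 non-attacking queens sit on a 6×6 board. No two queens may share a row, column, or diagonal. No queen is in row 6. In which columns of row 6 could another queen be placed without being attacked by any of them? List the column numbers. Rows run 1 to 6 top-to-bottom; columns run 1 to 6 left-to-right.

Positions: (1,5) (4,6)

columns 1, 2, 3

(1,5) attacks row 6 at column 5.
(4,6) attacks row 6 at column 6 and diagonals 4.
Attacked columns: {4, 5, 6}. Safe: {1, 2, 3}.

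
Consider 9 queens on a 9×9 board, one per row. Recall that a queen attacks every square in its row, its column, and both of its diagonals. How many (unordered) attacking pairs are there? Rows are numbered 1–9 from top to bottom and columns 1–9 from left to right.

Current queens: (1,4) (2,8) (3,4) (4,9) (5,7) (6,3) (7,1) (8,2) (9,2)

4

Same column: (1,4)–(3,4) (column 4); (8,2)–(9,2) (column 2).
Same diagonal: (2,8)–(8,2) (|2−8| = |8−2| = 6); (7,1)–(8,2) (|7−8| = |1−2| = 1).
Total attacking pairs: 4.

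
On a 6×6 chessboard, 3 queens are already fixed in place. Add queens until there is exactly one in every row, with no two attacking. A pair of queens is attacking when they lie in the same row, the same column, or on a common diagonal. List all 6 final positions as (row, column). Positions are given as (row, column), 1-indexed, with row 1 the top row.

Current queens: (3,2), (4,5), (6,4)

Row 1: attacked by (3,2)→{2,4}; (4,5)→{2,5}; (6,4)→{4}. Safe: 1, 3, 6. Place at column 3.
Row 2: attacked by (1,3)→{2,3,4}; (3,2)→{1,2,3}; (4,5)→{3,5}; (6,4)→{4}. Safe: 6. Place at column 6.
Row 5: attacked by (1,3)→{3}; (2,6)→{3,6}; (3,2)→{2,4}; (4,5)→{4,5,6}; (6,4)→{3,4,5}. Safe: 1. Place at column 1.
Columns [3, 6, 2, 5, 1, 4], r−c [-2, -4, 1, -1, 4, 2], r+c [4, 8, 5, 9, 6, 10] are all distinct, so no two queens attack.

(1,3) (2,6) (3,2) (4,5) (5,1) (6,4)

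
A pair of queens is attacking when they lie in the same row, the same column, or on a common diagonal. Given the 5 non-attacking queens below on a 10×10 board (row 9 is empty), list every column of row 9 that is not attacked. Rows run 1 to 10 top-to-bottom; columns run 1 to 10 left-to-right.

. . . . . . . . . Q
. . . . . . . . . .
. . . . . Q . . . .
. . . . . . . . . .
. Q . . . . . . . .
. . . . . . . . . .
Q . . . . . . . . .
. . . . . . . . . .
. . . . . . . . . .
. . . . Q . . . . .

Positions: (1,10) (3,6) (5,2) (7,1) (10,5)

(1,10) attacks row 9 at column 10 and diagonals 2.
(3,6) attacks row 9 at column 6.
(5,2) attacks row 9 at column 2 and diagonals 6.
(7,1) attacks row 9 at column 1 and diagonals 3.
(10,5) attacks row 9 at column 5 and diagonals 4, 6.
Attacked columns: {1, 2, 3, 4, 5, 6, 10}. Safe: {7, 8, 9}.

columns 7, 8, 9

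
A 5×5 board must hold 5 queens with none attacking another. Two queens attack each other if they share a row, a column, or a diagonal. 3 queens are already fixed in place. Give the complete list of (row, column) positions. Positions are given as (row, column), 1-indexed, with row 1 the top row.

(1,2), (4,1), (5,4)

(1,2) (2,5) (3,3) (4,1) (5,4)

Row 2: attacked by (1,2)→{1,2,3}; (4,1)→{1,3}; (5,4)→{1,4}. Safe: 5. Place at column 5.
Row 3: attacked by (1,2)→{2,4}; (2,5)→{4,5}; (4,1)→{1,2}; (5,4)→{2,4}. Safe: 3. Place at column 3.
Columns [2, 5, 3, 1, 4], r−c [-1, -3, 0, 3, 1], r+c [3, 7, 6, 5, 9] are all distinct, so no two queens attack.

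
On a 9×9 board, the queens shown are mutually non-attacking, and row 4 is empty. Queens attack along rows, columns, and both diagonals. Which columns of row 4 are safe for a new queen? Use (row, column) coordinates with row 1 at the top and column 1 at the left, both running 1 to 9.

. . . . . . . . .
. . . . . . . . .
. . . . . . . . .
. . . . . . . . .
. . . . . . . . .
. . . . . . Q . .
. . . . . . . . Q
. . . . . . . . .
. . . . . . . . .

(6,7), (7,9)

(6,7) attacks row 4 at column 7 and diagonals 5, 9.
(7,9) attacks row 4 at column 9 and diagonals 6.
Attacked columns: {5, 6, 7, 9}. Safe: {1, 2, 3, 4, 8}.

columns 1, 2, 3, 4, 8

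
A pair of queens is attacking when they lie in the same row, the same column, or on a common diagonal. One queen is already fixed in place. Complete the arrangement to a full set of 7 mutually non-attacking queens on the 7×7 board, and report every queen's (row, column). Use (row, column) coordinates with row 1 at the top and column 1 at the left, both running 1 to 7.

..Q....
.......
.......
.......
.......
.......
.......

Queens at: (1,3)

(1,3) (2,7) (3,2) (4,4) (5,6) (6,1) (7,5)

Row 2: attacked by (1,3)→{2,3,4}. Safe: 1, 5, 6, 7. Place at column 7.
Row 3: attacked by (1,3)→{1,3,5}; (2,7)→{6,7}. Safe: 2, 4. Place at column 2.
Row 4: attacked by (1,3)→{3,6}; (2,7)→{5,7}; (3,2)→{1,2,3}. Safe: 4. Place at column 4.
Row 5: attacked by (1,3)→{3,7}; (2,7)→{4,7}; (3,2)→{2,4}; (4,4)→{3,4,5}. Safe: 1, 6. Place at column 6.
Row 6: attacked by (1,3)→{3}; (2,7)→{3,7}; (3,2)→{2,5}; (4,4)→{2,4,6}; (5,6)→{5,6,7}. Safe: 1. Place at column 1.
Row 7: attacked by (1,3)→{3}; (2,7)→{2,7}; (3,2)→{2,6}; (4,4)→{1,4,7}; (5,6)→{4,6}; (6,1)→{1,2}. Safe: 5. Place at column 5.
Columns [3, 7, 2, 4, 6, 1, 5], r−c [-2, -5, 1, 0, -1, 5, 2], r+c [4, 9, 5, 8, 11, 7, 12] are all distinct, so no two queens attack.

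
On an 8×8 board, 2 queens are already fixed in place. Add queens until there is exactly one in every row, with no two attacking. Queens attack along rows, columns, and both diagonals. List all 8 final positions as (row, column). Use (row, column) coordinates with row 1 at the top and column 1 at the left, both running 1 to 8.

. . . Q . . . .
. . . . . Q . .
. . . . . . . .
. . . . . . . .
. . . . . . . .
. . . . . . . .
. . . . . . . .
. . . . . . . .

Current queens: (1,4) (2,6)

(1,4) (2,6) (3,1) (4,5) (5,2) (6,8) (7,3) (8,7)

Row 3: attacked by (1,4)→{2,4,6}; (2,6)→{5,6,7}. Safe: 1, 3, 8. Place at column 1.
Row 4: attacked by (1,4)→{1,4,7}; (2,6)→{4,6,8}; (3,1)→{1,2}. Safe: 3, 5. Place at column 5.
Row 5: attacked by (1,4)→{4,8}; (2,6)→{3,6}; (3,1)→{1,3}; (4,5)→{4,5,6}. Safe: 2, 7. Place at column 2.
Row 6: attacked by (1,4)→{4}; (2,6)→{2,6}; (3,1)→{1,4}; (4,5)→{3,5,7}; (5,2)→{1,2,3}. Safe: 8. Place at column 8.
Row 7: attacked by (1,4)→{4}; (2,6)→{1,6}; (3,1)→{1,5}; (4,5)→{2,5,8}; (5,2)→{2,4}; (6,8)→{7,8}. Safe: 3. Place at column 3.
Row 8: attacked by (1,4)→{4}; (2,6)→{6}; (3,1)→{1,6}; (4,5)→{1,5}; (5,2)→{2,5}; (6,8)→{6,8}; (7,3)→{2,3,4}. Safe: 7. Place at column 7.
Columns [4, 6, 1, 5, 2, 8, 3, 7], r−c [-3, -4, 2, -1, 3, -2, 4, 1], r+c [5, 8, 4, 9, 7, 14, 10, 15] are all distinct, so no two queens attack.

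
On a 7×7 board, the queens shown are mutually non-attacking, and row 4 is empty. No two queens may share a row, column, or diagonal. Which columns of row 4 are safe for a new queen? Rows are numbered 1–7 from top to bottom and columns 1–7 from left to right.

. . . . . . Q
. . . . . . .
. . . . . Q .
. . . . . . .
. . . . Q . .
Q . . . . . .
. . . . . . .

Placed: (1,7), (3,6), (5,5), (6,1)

columns 2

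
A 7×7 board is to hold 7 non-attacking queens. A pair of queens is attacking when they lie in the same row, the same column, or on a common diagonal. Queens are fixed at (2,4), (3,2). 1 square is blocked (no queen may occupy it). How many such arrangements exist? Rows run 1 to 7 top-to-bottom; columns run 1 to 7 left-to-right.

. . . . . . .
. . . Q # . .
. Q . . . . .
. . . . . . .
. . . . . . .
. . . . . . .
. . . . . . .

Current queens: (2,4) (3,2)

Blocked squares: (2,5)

1

Branch on row 1: col 1 → 0; col 6 → 1; col 7 → 0.
Sum: 0 + 1 + 0 = 1.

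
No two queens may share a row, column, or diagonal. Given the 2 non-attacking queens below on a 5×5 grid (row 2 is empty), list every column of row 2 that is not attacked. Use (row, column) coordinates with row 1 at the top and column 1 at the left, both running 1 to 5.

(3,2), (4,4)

columns 5

(3,2) attacks row 2 at column 2 and diagonals 1, 3.
(4,4) attacks row 2 at column 4 and diagonals 2.
Attacked columns: {1, 2, 3, 4}. Safe: {5}.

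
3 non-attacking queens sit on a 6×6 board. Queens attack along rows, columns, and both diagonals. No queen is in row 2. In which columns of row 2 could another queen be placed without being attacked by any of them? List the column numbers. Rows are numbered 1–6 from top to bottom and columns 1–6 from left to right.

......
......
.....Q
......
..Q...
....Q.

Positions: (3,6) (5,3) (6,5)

(3,6) attacks row 2 at column 6 and diagonals 5.
(5,3) attacks row 2 at column 3 and diagonals 6.
(6,5) attacks row 2 at column 5 and diagonals 1.
Attacked columns: {1, 3, 5, 6}. Safe: {2, 4}.

columns 2, 4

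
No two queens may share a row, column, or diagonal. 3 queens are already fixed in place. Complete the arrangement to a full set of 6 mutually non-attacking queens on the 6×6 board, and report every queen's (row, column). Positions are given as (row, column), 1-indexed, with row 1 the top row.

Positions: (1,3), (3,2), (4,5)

Row 2: attacked by (1,3)→{2,3,4}; (3,2)→{1,2,3}; (4,5)→{3,5}. Safe: 6. Place at column 6.
Row 5: attacked by (1,3)→{3}; (2,6)→{3,6}; (3,2)→{2,4}; (4,5)→{4,5,6}. Safe: 1. Place at column 1.
Row 6: attacked by (1,3)→{3}; (2,6)→{2,6}; (3,2)→{2,5}; (4,5)→{3,5}; (5,1)→{1,2}. Safe: 4. Place at column 4.
Columns [3, 6, 2, 5, 1, 4], r−c [-2, -4, 1, -1, 4, 2], r+c [4, 8, 5, 9, 6, 10] are all distinct, so no two queens attack.

(1,3) (2,6) (3,2) (4,5) (5,1) (6,4)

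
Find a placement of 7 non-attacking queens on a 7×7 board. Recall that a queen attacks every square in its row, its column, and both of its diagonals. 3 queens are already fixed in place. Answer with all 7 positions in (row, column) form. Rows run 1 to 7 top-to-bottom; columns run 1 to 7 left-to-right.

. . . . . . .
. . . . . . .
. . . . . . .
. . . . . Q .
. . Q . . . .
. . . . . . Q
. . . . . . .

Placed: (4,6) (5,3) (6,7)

(1,1) (2,5) (3,2) (4,6) (5,3) (6,7) (7,4)

Row 1: attacked by (4,6)→{3,6}; (5,3)→{3,7}; (6,7)→{2,7}. Safe: 1, 4, 5. Place at column 1.
Row 2: attacked by (1,1)→{1,2}; (4,6)→{4,6}; (5,3)→{3,6}; (6,7)→{3,7}. Safe: 5. Place at column 5.
Row 3: attacked by (1,1)→{1,3}; (2,5)→{4,5,6}; (4,6)→{5,6,7}; (5,3)→{1,3,5}; (6,7)→{4,7}. Safe: 2. Place at column 2.
Row 7: attacked by (1,1)→{1,7}; (2,5)→{5}; (3,2)→{2,6}; (4,6)→{3,6}; (5,3)→{1,3,5}; (6,7)→{6,7}. Safe: 4. Place at column 4.
Columns [1, 5, 2, 6, 3, 7, 4], r−c [0, -3, 1, -2, 2, -1, 3], r+c [2, 7, 5, 10, 8, 13, 11] are all distinct, so no two queens attack.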